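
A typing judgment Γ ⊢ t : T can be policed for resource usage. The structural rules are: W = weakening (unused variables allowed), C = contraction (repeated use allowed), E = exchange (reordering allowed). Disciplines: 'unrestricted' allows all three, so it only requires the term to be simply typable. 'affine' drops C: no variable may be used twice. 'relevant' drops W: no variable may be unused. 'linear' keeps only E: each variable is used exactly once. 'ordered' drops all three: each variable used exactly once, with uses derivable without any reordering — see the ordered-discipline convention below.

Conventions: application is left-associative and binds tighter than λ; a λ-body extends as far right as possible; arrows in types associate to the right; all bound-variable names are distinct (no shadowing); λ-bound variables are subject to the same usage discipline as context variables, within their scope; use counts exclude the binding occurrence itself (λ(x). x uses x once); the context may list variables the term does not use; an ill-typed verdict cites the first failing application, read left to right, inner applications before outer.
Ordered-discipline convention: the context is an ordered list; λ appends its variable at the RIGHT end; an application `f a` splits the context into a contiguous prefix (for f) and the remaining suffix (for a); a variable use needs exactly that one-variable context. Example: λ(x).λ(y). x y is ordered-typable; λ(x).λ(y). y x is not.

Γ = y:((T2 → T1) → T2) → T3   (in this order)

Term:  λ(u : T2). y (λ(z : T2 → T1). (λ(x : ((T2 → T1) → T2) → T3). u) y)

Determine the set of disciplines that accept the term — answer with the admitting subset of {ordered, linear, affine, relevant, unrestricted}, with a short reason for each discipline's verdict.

admitted by: unrestricted
counts: y: 2×; u [bound]: 1×; z [bound]: 0×; x [bound]: 0×
uses in reading order: y, u, y
typing: ✓ — T2 → T3
ordered: ✗, uses contraction: y ×2; z, x left unused
linear: ✗, uses contraction: y ×2; z, x left unused
affine: ✗, uses contraction: y ×2
relevant: ✗, z, x left unused
unrestricted: ✓, type-checks (T2 → T3) and nothing is barred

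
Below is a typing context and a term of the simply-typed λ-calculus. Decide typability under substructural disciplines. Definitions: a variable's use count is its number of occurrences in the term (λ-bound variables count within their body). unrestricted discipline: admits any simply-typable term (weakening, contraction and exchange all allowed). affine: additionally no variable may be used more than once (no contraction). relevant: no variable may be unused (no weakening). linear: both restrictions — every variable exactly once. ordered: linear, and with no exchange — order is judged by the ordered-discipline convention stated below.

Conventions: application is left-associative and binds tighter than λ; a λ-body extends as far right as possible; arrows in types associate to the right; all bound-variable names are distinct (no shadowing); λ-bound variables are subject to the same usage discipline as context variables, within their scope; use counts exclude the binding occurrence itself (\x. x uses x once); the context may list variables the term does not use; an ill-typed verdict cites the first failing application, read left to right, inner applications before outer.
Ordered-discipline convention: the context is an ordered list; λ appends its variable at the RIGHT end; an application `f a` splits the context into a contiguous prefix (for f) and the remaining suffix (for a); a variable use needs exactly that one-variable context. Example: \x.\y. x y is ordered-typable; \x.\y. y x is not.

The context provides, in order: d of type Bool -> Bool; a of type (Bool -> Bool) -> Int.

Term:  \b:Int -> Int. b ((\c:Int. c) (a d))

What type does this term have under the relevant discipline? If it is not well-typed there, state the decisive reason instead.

term : (Int -> Int) -> Int
counts: d ×1; a ×1; b (λ-bound) ×1; c (λ-bound) ×1
uses in reading order: b, c, a, d
typing: the term checks, with type (Int -> Int) -> Int
across the five disciplines: ordered ✗; linear ✓; affine ✓; relevant ✓; unrestricted ✓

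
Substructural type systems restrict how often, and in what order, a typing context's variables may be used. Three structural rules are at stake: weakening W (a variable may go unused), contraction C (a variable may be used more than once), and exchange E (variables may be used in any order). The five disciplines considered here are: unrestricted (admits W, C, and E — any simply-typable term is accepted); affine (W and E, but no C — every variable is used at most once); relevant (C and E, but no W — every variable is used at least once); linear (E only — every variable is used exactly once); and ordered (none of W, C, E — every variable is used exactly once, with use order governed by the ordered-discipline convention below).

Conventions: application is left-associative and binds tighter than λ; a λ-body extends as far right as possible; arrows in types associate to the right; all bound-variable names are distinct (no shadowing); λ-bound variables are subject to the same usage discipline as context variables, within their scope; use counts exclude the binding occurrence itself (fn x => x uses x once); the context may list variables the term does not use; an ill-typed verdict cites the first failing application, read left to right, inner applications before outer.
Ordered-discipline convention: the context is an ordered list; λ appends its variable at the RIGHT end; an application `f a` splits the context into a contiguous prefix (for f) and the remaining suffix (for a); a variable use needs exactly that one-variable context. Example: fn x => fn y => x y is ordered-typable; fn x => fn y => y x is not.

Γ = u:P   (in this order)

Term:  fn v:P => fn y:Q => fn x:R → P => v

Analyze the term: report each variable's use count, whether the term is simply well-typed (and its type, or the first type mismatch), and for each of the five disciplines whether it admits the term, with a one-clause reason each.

counts: u: 0, v [bound]: 1, y [bound]: 0, x [bound]: 0
uses in reading order: v
typing: well-typed — term : P → Q → (R → P) → P
ordered ✗ (u, y, x left unused)
linear ✗ (u, y, x left unused)
affine ✓ (none of u, v, y, x used more than once)
relevant ✗ (u, y, x left unused)
unrestricted ✓ (simply typable at P → Q → (R → P) → P; W, C, E all held)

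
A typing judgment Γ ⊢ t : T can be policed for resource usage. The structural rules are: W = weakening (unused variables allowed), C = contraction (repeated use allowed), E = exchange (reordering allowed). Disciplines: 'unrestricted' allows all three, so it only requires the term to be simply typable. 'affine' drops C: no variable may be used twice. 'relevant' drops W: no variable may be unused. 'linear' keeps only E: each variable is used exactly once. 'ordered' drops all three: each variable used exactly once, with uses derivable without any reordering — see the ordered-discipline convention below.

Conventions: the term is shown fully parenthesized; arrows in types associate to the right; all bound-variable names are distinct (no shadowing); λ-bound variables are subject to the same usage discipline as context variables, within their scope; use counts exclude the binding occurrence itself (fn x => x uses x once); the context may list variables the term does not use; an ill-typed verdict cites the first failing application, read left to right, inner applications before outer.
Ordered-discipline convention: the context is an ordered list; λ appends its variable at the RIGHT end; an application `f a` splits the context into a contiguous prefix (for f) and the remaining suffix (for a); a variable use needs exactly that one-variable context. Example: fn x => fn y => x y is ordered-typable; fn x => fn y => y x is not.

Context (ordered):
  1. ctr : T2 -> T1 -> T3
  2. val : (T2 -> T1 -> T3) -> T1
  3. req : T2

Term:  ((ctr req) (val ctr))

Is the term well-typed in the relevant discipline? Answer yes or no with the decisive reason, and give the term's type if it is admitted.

yes — none of ctr, val, req goes unused; term : T3
usage: ctr: 2, val: 1, req: 1
uses in reading order: ctr, req, val, ctr
typing: well-typed at T3
all disciplines: ordered ✗ · linear ✗ · affine ✗ · relevant ✓ · unrestricted ✓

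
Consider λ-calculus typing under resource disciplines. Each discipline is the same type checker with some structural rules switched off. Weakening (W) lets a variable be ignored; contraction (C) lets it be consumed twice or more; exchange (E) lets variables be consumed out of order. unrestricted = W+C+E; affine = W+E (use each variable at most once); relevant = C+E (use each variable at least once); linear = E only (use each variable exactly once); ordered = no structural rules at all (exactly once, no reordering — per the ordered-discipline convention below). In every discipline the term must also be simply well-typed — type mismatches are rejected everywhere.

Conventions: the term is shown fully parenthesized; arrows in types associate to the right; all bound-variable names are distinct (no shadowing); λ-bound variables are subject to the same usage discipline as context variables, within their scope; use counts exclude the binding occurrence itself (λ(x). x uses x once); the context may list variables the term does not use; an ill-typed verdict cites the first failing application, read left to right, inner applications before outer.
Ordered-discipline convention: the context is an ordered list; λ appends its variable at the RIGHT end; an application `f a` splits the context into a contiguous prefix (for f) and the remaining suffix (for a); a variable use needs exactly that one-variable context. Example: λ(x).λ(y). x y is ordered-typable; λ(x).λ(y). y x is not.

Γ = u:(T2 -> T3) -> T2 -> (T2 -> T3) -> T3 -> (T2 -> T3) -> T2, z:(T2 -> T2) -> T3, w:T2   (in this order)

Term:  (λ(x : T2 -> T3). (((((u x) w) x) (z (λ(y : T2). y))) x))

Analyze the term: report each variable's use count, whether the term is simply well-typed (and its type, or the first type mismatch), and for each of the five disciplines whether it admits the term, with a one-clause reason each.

usage: u: 1×, z: 1×, w: 1×, x (λ-bound): 3×, y (λ-bound): 1×
left-to-right use order: u, x, w, x, z, y, x
typing: well-typed at (T2 -> T3) -> T2
ordered: ✗, x ×3 used more than once (contraction)
linear: ✗, x ×3 used more than once (contraction)
affine: ✗, x ×3 used more than once (contraction)
relevant: ✓, u, z, w, x, y: all used, weakening unneeded
unrestricted: ✓, well-typed at (T2 -> T3) -> T2; no restrictions here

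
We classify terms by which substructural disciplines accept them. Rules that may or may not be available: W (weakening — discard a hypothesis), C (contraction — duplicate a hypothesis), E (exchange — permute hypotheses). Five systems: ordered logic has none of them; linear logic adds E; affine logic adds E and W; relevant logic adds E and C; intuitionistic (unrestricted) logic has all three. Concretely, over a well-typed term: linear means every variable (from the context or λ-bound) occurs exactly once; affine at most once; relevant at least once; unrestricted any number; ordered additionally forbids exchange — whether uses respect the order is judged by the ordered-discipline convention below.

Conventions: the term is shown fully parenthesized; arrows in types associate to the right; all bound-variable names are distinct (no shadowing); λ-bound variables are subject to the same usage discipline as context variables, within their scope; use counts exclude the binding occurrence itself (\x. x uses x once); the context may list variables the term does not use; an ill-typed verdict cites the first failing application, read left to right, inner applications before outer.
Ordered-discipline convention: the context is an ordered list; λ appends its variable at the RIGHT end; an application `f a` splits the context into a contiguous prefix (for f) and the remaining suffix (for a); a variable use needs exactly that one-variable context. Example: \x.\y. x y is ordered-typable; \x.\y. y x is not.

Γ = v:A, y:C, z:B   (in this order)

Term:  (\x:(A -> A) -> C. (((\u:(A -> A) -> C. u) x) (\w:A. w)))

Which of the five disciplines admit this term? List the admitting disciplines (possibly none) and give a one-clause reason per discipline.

admitted in: affine, unrestricted
variable uses: v=0, y=0, z=0, x (bound)=1, u (bound)=1, w (bound)=1
left-to-right use order: u, x, w
typing: well-typed — term : ((A -> A) -> C) -> C
ordered ✗ (unused: v, y, z — weakening required)
linear ✗ (unused: v, y, z — weakening required)
affine ✓ (v, y, z, x, u, w: no repeats, contraction unneeded)
relevant ✗ (unused: v, y, z — weakening required)
unrestricted ✓ (well-typed at ((A -> A) -> C) -> C; no restrictions here)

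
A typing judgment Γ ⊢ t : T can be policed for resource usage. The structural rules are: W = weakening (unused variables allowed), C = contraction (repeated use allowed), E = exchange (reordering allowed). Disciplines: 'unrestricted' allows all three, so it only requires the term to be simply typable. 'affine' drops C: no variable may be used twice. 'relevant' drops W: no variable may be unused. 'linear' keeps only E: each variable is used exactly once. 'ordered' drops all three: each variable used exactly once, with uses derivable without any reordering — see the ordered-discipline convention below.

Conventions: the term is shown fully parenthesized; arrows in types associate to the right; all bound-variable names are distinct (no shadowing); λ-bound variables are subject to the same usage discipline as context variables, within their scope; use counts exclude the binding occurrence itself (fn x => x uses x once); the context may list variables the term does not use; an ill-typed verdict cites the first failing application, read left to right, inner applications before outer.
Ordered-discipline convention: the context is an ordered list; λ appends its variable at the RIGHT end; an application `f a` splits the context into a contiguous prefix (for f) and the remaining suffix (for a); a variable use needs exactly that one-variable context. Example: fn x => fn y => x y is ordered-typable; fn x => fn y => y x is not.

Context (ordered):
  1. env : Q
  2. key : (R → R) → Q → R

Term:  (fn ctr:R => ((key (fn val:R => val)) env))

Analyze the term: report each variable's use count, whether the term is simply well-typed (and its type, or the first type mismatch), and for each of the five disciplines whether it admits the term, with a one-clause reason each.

usage: env: 1×, key: 1×, ctr [bound]: 0×, val [bound]: 1×
left-to-right use order: key, val, env
typing: well-typed at R → R
ordered: ✗ — needs weakening: ctr unused
linear: ✗ — needs weakening: ctr unused
affine: ✓ — none of env, key, ctr, val used more than once
relevant: ✗ — needs weakening: ctr unused
unrestricted: ✓ — typability at R → R is all that's needed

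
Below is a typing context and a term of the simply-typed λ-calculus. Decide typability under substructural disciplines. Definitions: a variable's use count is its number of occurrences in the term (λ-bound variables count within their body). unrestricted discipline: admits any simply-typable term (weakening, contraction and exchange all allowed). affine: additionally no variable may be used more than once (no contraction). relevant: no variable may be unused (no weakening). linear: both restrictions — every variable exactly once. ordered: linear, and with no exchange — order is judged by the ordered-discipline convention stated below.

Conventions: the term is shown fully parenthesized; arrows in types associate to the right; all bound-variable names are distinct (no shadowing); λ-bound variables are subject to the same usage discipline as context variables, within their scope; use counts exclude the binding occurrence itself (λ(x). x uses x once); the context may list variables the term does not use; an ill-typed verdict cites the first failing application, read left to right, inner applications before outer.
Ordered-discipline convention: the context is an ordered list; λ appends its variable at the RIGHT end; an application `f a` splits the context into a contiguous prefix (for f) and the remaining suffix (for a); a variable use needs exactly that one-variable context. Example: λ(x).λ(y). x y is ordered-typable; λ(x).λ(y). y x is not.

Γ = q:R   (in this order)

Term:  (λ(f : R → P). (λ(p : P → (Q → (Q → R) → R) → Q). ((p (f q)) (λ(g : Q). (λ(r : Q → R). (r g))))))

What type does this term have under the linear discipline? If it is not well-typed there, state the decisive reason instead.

term : (R → P) → (P → (Q → (Q → R) → R) → Q) → Q
use counts: q=1, f [bound]=1, p [bound]=1, g [bound]=1, r [bound]=1
use order (left to right): p, f, q, r, g
typing: well-typed at (R → P) → (P → (Q → (Q → R) → R) → Q) → Q
all disciplines: ordered ✗ | linear ✓ | affine ✓ | relevant ✓ | unrestricted ✓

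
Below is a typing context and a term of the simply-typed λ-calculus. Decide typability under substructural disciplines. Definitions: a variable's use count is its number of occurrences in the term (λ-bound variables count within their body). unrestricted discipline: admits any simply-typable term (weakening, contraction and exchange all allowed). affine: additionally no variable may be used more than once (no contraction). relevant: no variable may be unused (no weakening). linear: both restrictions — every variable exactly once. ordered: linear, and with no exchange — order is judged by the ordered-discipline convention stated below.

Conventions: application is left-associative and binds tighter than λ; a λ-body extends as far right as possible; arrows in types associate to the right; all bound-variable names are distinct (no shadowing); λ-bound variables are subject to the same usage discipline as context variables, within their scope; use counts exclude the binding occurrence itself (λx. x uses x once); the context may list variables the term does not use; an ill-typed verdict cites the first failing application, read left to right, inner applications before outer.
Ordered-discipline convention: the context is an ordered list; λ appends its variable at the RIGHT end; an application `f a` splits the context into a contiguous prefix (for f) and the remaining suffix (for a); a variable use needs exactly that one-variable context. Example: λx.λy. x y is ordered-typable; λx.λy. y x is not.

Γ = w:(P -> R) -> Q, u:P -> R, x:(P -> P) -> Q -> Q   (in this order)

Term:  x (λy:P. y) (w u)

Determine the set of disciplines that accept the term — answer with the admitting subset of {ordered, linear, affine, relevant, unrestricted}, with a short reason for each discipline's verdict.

admitted by: linear, affine, relevant, unrestricted
usage: w ×1, u ×1, x ×1, y [bound] ×1
left-to-right use order: x, y, w, u
typing: the term checks, with type Q
ordered: ✗ — no contiguous prefix/suffix split fits x, y, w, u
linear: ✓ — w, u, x, y: one use apiece
affine: ✓ — none of w, u, x, y used more than once
relevant: ✓ — w, u, x, y: all used, weakening unneeded
unrestricted: ✓ — typability at Q is all that's needed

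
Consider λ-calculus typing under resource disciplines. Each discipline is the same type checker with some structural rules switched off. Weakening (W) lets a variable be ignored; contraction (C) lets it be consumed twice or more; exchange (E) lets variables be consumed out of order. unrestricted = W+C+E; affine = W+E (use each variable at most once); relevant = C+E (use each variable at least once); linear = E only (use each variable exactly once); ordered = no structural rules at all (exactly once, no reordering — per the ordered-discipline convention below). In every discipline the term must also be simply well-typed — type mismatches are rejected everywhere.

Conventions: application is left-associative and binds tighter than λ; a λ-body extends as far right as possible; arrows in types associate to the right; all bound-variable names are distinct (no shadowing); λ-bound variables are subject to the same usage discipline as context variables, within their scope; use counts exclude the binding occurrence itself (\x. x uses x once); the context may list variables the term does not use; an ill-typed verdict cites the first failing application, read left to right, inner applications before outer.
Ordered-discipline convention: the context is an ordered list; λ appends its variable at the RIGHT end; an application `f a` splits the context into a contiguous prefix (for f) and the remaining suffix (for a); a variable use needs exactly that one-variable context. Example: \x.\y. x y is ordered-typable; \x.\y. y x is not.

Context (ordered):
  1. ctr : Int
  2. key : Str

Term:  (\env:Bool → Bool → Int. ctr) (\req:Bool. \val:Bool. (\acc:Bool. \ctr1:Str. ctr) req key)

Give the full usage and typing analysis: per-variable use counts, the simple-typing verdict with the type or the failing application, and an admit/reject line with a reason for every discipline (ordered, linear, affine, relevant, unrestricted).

use counts: ctr: 2, key: 1, env [bound]: 0, req [bound]: 1, val [bound]: 0, acc [bound]: 0, ctr1 [bound]: 0
left-to-right use order: ctr, ctr, req, key
typing: the term checks, with type Int
ordered ✗ (ctr ×2 used more than once (contraction); env, val, acc, ctr1 left unused)
linear ✗ (ctr ×2 used more than once (contraction); env, val, acc, ctr1 left unused)
affine ✗ (ctr ×2 used more than once (contraction))
relevant ✗ (env, val, acc, ctr1 left unused)
unrestricted ✓ (simply typable at Int; W, C, E all held)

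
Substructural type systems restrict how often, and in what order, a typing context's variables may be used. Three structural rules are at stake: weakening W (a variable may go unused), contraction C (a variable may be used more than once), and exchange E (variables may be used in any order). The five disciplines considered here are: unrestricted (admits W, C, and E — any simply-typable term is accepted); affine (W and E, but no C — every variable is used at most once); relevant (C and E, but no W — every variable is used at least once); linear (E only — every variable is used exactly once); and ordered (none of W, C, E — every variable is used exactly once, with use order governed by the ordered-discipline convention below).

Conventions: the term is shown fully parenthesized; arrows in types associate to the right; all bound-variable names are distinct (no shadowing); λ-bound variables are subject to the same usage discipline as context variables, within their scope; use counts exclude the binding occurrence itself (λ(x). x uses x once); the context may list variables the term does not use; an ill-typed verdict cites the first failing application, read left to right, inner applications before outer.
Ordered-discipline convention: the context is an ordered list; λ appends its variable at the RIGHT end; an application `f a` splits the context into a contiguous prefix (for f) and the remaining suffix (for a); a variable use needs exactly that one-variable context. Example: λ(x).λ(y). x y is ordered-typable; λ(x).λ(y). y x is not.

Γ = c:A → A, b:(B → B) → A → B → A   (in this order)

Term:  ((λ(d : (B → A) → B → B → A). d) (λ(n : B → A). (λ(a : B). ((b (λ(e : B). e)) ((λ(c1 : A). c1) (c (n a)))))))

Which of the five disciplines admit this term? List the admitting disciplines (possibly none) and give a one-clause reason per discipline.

accepted by: linear, affine, relevant, unrestricted
use counts: c=1, b=1, d (bound)=1, n (bound)=1, a (bound)=1, e (bound)=1, c1 (bound)=1
use order (left to right): d, b, e, c1, c, n, a
typing: the term checks, with type (B → A) → B → B → A
ordered ✗ (use order d, b, e, c1, c, n, a needs exchange)
linear ✓ (exactly-once usage across c, b, d, n, a, e, c1)
affine ✓ (none of c, b, d, n, a, e, c1 used more than once)
relevant ✓ (every one of c, b, d, n, a, e, c1 appears)
unrestricted ✓ (simply typable at (B → A) → B → B → A; W, C, E all held)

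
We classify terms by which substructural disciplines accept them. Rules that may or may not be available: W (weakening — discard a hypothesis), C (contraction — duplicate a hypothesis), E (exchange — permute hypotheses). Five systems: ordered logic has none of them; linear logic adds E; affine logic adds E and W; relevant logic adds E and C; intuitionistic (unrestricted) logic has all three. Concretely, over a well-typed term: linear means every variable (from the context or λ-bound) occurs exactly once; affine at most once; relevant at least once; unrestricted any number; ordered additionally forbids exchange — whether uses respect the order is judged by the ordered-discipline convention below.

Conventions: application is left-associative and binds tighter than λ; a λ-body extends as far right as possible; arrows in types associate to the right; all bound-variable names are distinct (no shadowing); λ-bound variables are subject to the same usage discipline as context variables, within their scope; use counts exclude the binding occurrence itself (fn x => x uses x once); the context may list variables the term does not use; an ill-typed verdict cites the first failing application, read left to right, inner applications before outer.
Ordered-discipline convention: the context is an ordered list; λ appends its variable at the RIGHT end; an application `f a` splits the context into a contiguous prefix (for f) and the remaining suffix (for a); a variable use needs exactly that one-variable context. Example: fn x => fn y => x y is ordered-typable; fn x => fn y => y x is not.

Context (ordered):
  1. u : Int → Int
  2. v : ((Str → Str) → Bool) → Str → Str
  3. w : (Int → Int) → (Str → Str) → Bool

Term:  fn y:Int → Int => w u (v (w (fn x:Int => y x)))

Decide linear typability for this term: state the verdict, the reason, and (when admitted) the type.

no — repeated use of w ×2
use counts: u: 1, v: 1, w: 2, y (λ-bound): 1, x (λ-bound): 1
left-to-right use order: w, u, v, w, y, x
typing: ✓ — (Int → Int) → Bool
per-discipline verdicts: ordered ✗; linear ✗; affine ✗; relevant ✓; unrestricted ✓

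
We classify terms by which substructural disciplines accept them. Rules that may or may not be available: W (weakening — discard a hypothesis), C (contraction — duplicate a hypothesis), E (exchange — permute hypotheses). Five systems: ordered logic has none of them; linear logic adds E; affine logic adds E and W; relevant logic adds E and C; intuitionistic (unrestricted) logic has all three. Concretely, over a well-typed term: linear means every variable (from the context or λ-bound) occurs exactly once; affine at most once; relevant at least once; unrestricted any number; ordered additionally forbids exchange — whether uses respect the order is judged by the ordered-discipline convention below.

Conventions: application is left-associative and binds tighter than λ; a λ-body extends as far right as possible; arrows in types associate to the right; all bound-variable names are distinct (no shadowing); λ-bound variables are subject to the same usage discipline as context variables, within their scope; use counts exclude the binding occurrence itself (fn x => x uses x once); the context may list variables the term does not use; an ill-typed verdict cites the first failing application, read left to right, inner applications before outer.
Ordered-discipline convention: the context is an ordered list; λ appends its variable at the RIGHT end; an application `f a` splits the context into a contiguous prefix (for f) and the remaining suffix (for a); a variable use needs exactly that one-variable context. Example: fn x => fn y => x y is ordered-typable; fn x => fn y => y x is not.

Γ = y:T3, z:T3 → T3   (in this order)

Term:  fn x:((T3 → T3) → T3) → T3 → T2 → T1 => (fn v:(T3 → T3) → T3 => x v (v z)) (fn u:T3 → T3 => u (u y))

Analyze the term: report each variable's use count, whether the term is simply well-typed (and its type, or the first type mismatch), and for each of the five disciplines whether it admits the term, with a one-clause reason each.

variable uses: y=1, z=1, x (λ-bound)=1, v (λ-bound)=2, u (λ-bound)=2
order of uses: x, v, v, z, u, u, y
typing: well-typed at (((T3 → T3) → T3) → T3 → T2 → T1) → T2 → T1
ordered: ✗ — repeated use of v ×2, u ×2
linear: ✗ — repeated use of v ×2, u ×2
affine: ✗ — repeated use of v ×2, u ×2
relevant: ✓ — none of y, z, x, v, u goes unused
unrestricted: ✓ — typability at (((T3 → T3) → T3) → T3 → T2 → T1) → T2 → T1 is all that's needed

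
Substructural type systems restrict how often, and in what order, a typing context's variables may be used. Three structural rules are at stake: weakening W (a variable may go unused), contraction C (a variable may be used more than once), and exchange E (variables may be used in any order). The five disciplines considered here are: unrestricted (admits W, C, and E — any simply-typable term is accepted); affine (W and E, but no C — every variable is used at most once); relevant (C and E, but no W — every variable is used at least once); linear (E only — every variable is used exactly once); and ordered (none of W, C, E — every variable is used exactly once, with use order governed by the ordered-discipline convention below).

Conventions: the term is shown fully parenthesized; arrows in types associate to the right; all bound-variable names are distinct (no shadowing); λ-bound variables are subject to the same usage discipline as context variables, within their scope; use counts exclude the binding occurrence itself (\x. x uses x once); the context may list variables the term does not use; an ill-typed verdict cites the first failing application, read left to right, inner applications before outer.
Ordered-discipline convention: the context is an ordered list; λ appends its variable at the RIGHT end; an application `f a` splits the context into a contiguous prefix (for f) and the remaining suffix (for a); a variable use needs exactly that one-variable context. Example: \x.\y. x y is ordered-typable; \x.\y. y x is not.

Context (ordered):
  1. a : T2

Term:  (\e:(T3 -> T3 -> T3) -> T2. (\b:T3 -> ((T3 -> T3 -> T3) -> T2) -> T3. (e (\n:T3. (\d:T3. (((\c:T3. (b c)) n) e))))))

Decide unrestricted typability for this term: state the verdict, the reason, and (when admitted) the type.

yes — type-checks (((T3 -> T3 -> T3) -> T2) -> (T3 -> ((T3 -> T3 -> T3) -> T2) -> T3) -> T2) and nothing is barred; term : ((T3 -> T3 -> T3) -> T2) -> (T3 -> ((T3 -> T3 -> T3) -> T2) -> T3) -> T2
counts: a: 0×; e (λ-bound): 2×; b (λ-bound): 1×; n (λ-bound): 1×; d (λ-bound): 0×; c (λ-bound): 1×
left-to-right use order: e, b, c, n, e
typing: well-typed at ((T3 -> T3 -> T3) -> T2) -> (T3 -> ((T3 -> T3 -> T3) -> T2) -> T3) -> T2
across the five disciplines: ordered ✗ | linear ✗ | affine ✗ | relevant ✗ | unrestricted ✓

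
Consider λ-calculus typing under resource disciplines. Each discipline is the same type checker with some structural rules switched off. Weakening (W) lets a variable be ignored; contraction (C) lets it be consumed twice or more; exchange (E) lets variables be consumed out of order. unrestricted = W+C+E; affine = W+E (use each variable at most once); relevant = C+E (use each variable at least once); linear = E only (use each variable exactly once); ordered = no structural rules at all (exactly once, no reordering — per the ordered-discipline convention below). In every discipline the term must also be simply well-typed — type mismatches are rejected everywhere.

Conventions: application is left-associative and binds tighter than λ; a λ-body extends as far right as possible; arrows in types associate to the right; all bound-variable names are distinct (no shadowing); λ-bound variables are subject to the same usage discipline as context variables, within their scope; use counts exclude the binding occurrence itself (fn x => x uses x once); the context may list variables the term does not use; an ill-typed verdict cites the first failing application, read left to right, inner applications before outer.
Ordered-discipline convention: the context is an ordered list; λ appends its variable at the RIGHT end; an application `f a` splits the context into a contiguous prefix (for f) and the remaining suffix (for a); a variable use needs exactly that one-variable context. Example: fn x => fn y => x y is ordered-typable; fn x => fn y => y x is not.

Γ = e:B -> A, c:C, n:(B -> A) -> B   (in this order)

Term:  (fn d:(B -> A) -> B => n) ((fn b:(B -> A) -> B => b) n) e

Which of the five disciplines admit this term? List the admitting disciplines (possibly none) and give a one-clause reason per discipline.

admitting disciplines: unrestricted
counts: e=1; c=0; n=2; d [bound]=0; b [bound]=1
uses in reading order: n, b, n, e
typing: the term checks, with type B
ordered ✗ (uses contraction: n ×2; c, d never used (weakening))
linear ✗ (uses contraction: n ×2; c, d never used (weakening))
affine ✗ (uses contraction: n ×2)
relevant ✗ (c, d never used (weakening))
unrestricted ✓ (well-typed at B; no restrictions here)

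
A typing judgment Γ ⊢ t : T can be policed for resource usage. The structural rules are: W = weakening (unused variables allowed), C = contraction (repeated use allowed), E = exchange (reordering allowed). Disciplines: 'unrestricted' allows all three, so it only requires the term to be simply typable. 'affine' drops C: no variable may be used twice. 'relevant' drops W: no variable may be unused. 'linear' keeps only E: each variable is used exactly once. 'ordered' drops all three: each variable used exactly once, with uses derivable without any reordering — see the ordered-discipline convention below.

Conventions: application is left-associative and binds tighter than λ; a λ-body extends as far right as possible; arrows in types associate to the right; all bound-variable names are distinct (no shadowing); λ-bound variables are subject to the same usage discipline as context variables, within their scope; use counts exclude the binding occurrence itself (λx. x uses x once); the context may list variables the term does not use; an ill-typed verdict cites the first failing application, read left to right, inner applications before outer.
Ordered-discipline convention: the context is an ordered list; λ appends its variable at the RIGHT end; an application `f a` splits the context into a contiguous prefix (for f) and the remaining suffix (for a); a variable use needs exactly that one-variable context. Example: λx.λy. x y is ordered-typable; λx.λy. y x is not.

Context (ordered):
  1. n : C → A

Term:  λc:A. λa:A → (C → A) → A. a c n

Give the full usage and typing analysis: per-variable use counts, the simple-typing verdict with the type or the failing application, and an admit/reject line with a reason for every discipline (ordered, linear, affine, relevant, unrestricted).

counts: n: 1, c [bound]: 1, a [bound]: 1
left-to-right use order: a, c, n
typing: the term checks, with type A → (A → (C → A) → A) → A
ordered ✗ (needs exchange: uses follow a, c, n)
linear ✓ (single use per variable (n, c, a))
affine ✓ (at most one use each (n, c, a))
relevant ✓ (at least one use each (n, c, a))
unrestricted ✓ (type-checks (A → (A → (C → A) → A) → A) and nothing is barred)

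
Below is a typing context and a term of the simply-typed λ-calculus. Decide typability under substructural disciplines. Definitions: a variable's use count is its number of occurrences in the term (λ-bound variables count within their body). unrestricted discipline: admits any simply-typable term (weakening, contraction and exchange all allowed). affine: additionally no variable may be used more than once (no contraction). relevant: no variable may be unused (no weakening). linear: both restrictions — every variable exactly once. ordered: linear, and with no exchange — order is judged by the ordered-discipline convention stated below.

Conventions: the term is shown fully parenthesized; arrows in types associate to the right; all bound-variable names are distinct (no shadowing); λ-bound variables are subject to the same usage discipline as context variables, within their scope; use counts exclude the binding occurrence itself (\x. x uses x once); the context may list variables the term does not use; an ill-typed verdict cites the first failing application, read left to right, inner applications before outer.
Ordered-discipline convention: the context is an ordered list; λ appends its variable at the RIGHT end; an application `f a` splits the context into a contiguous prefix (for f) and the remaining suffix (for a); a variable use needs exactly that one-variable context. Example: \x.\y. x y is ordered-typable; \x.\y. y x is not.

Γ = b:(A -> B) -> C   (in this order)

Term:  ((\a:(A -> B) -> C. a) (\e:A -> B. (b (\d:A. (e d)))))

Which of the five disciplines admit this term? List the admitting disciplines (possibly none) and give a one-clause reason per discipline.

admitted in: ordered, linear, affine, relevant, unrestricted
variable uses: b: 1×; a [bound]: 1×; e [bound]: 1×; d [bound]: 1×
uses in reading order: a, b, e, d
typing: well-typed — term : (A -> B) -> C
ordered: ✓, one use each (b, a, e, d); ordered split holds
linear: ✓, single use per variable (b, a, e, d)
affine: ✓, b, a, e, d: no repeats, contraction unneeded
relevant: ✓, every one of b, a, e, d appears
unrestricted: ✓, type-checks ((A -> B) -> C) and nothing is barred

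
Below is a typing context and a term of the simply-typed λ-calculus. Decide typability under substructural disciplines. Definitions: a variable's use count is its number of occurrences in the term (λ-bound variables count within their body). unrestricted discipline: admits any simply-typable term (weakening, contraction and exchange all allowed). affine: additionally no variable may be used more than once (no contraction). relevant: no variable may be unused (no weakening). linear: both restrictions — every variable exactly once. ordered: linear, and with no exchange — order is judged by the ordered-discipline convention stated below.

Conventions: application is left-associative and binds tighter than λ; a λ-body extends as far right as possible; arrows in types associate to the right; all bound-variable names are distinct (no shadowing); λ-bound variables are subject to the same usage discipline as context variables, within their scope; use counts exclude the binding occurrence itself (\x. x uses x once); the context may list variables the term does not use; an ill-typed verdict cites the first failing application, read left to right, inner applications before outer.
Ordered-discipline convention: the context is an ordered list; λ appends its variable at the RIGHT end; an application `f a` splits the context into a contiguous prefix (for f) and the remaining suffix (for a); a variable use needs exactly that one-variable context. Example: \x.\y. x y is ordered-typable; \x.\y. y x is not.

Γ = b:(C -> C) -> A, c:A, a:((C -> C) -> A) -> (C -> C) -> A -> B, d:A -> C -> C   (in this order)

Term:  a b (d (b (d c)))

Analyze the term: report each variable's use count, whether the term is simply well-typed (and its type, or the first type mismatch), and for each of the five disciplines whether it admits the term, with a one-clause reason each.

usage: b=2; c=1; a=1; d=2
order of uses: a, b, d, b, d, c
typing: the term checks, with type A -> B
ordered ✗ (uses contraction: b ×2, d ×2)
linear ✗ (uses contraction: b ×2, d ×2)
affine ✗ (uses contraction: b ×2, d ×2)
relevant ✓ (every one of b, c, a, d appears)
unrestricted ✓ (simply typable at A -> B; W, C, E all held)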